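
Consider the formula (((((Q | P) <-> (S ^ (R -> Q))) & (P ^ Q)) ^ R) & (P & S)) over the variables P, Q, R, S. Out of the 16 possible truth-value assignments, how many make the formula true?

  P      Q      R      S       (Q | P)  (R -> Q)  (S ^ (R -> Q))  ((Q | P) <-> (S ^ (R -> Q)))  (P ^ Q)  (P & S)    φ  
False  False  False  False      False     True         True                  False               False    False   False
False  False  False   True      False     True        False                   True               False    False   False
False  False   True  False      False    False        False                   True               False    False   False
False  False   True   True      False    False         True                  False               False    False   False
False   True  False  False       True     True         True                   True                True    False   False
False   True  False   True       True     True        False                  False                True    False   False
False   True   True  False       True     True         True                   True                True    False   False
False   True   True   True       True     True        False                  False                True    False   False
 True  False  False  False       True     True         True                   True                True    False   False
 True  False  False   True       True     True        False                  False                True     True   False
 True  False   True  False       True    False        False                  False                True    False   False
 True  False   True   True       True    False         True                   True                True     True   False
 True   True  False  False       True     True         True                   True               False    False   False
 True   True  False   True       True     True        False                  False               False     True   False
 True   True   True  False       True     True         True                   True               False    False   False
 True   True   True   True       True     True        False                  False               False     True    True
The formula is true on 1 of the 16 rows.

1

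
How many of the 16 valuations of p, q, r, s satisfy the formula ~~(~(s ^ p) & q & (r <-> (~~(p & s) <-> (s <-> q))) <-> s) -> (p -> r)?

p | q | r | s || (s ^ p) | ~(s ^ p) | (p & s) | ~(p & s) | ~~(p & s) | (s <-> q) | (~~(p & s) <-> (s <-> q)) | (p -> r) | φ
F | F | F | F ||    F    |    T     |    F    |    T     |     F     |     T     |             F             |    T     | T
F | F | F | T ||    T    |    F     |    F    |    T     |     F     |     F     |             T             |    T     | T
F | F | T | F ||    F    |    T     |    F    |    T     |     F     |     T     |             F             |    T     | T
F | F | T | T ||    T    |    F     |    F    |    T     |     F     |     F     |             T             |    T     | T
F | T | F | F ||    F    |    T     |    F    |    T     |     F     |     F     |             T             |    T     | T
F | T | F | T ||    T    |    F     |    F    |    T     |     F     |     T     |             F             |    T     | T
F | T | T | F ||    F    |    T     |    F    |    T     |     F     |     F     |             T             |    T     | T
F | T | T | T ||    T    |    F     |    F    |    T     |     F     |     T     |             F             |    T     | T
T | F | F | F ||    T    |    F     |    F    |    T     |     F     |     T     |             F             |    F     | F
T | F | F | T ||    F    |    T     |    T    |    F     |     T     |     F     |             F             |    F     | T
T | F | T | F ||    T    |    F     |    F    |    T     |     F     |     T     |             F             |    T     | T
T | F | T | T ||    F    |    T     |    T    |    F     |     T     |     F     |             F             |    T     | T
T | T | F | F ||    T    |    F     |    F    |    T     |     F     |     F     |             T             |    F     | F
T | T | F | T ||    F    |    T     |    T    |    F     |     T     |     T     |             T             |    F     | T
T | T | T | F ||    T    |    F     |    F    |    T     |     F     |     F     |             T             |    T     | T
T | T | T | T ||    F    |    T     |    T    |    F     |     T     |     T     |             T             |    T     | T
The formula is true on 14 of the 16 rows.

14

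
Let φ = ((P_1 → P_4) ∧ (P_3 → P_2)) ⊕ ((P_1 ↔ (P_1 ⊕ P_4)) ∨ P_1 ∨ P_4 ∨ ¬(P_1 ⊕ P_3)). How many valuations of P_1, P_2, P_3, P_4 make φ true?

P_1 | P_2 | P_3 | P_4 | (P_1 → P_4) | (P_3 → P_2) | ((P_1 → P_4) ∧ (P_3 → P_2)) | (P_1 ⊕ P_4) | (P_1 ↔ (P_1 ⊕ P_4)) | (P_1 ⊕ P_3) | ¬(P_1 ⊕ P_3) | φ
--- | --- | --- | --- | ----------- | ----------- | --------------------------- | ----------- | ------------------- | ----------- | ------------ | -
 T  |  T  |  T  |  T  |      T      |      T      |              T              |      F      |          F          |      F      |      T       | F
 T  |  T  |  T  |  F  |      F      |      T      |              F              |      T      |          T          |      F      |      T       | T
 T  |  T  |  F  |  T  |      T      |      T      |              T              |      F      |          F          |      T      |      F       | F
 T  |  T  |  F  |  F  |      F      |      T      |              F              |      T      |          T          |      T      |      F       | T
 T  |  F  |  T  |  T  |      T      |      F      |              F              |      F      |          F          |      F      |      T       | T
 T  |  F  |  T  |  F  |      F      |      F      |              F              |      T      |          T          |      F      |      T       | T
 T  |  F  |  F  |  T  |      T      |      T      |              T              |      F      |          F          |      T      |      F       | F
 T  |  F  |  F  |  F  |      F      |      T      |              F              |      T      |          T          |      T      |      F       | T
 F  |  T  |  T  |  T  |      T      |      T      |              T              |      T      |          F          |      T      |      F       | F
 F  |  T  |  T  |  F  |      T      |      T      |              T              |      F      |          T          |      T      |      F       | F
 F  |  T  |  F  |  T  |      T      |      T      |              T              |      T      |          F          |      F      |      T       | F
 F  |  T  |  F  |  F  |      T      |      T      |              T              |      F      |          T          |      F      |      T       | F
 F  |  F  |  T  |  T  |      T      |      F      |              F              |      T      |          F          |      T      |      F       | T
 F  |  F  |  T  |  F  |      T      |      F      |              F              |      F      |          T          |      T      |      F       | T
 F  |  F  |  F  |  T  |      T      |      T      |              T              |      T      |          F          |      F      |      T       | F
 F  |  F  |  F  |  F  |      T      |      T      |              T              |      F      |          T          |      F      |      T       | F
The formula is true on 7 of the 16 rows.

7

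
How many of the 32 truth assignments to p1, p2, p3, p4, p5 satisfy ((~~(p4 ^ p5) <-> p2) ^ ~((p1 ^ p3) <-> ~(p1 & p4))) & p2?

p1 | p2 | p3 | p4 | p5 || φ
1  | 1  | 1  | 1  | 1  || 0
1  | 1  | 1  | 1  | 0  || 1
1  | 1  | 1  | 0  | 1  || 0
1  | 1  | 1  | 0  | 0  || 1
1  | 1  | 0  | 1  | 1  || 1
1  | 1  | 0  | 1  | 0  || 0
1  | 1  | 0  | 0  | 1  || 1
1  | 1  | 0  | 0  | 0  || 0
1  | 0  | 1  | 1  | 1  || 0
1  | 0  | 1  | 1  | 0  || 0
1  | 0  | 1  | 0  | 1  || 0
1  | 0  | 1  | 0  | 0  || 0
1  | 0  | 0  | 1  | 1  || 0
1  | 0  | 0  | 1  | 0  || 0
1  | 0  | 0  | 0  | 1  || 0
1  | 0  | 0  | 0  | 0  || 0
0  | 1  | 1  | 1  | 1  || 0
0  | 1  | 1  | 1  | 0  || 1
0  | 1  | 1  | 0  | 1  || 1
0  | 1  | 1  | 0  | 0  || 0
0  | 1  | 0  | 1  | 1  || 1
0  | 1  | 0  | 1  | 0  || 0
0  | 1  | 0  | 0  | 1  || 0
0  | 1  | 0  | 0  | 0  || 1
0  | 0  | 1  | 1  | 1  || 0
0  | 0  | 1  | 1  | 0  || 0
0  | 0  | 1  | 0  | 1  || 0
0  | 0  | 1  | 0  | 0  || 0
0  | 0  | 0  | 1  | 1  || 0
0  | 0  | 0  | 1  | 0  || 0
0  | 0  | 0  | 0  | 1  || 0
0  | 0  | 0  | 0  | 0  || 0
The formula is true on 8 of the 32 rows.

8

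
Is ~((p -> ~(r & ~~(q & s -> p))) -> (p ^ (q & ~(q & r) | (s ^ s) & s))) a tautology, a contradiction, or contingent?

contingent

p  q  r  s  |  (q & s)  ((q & s) -> p)  ~((q & s) -> p)  ~~((q & s) -> p)  (r & ~~((q & s) -> p))  ~(r & ~~((q & s) -> p))  (q & r)  ~(q & r)  (q & ~(q & r))  (s ^ s)  ((s ^ s) & s)  φ
F  F  F  F  |     F           T                F                T                    F                        T                F        T            F            F           F        T
F  F  F  T  |     F           T                F                T                    F                        T                F        T            F            F           F        T
F  F  T  F  |     F           T                F                T                    T                        F                F        T            F            F           F        T
F  F  T  T  |     F           T                F                T                    T                        F                F        T            F            F           F        T
F  T  F  F  |     F           T                F                T                    F                        T                F        T            T            F           F        F
F  T  F  T  |     T           F                T                F                    F                        T                F        T            T            F           F        F
F  T  T  F  |     F           T                F                T                    T                        F                T        F            F            F           F        T
F  T  T  T  |     T           F                T                F                    F                        T                T        F            F            F           F        T
T  F  F  F  |     F           T                F                T                    F                        T                F        T            F            F           F        F
T  F  F  T  |     F           T                F                T                    F                        T                F        T            F            F           F        F
T  F  T  F  |     F           T                F                T                    T                        F                F        T            F            F           F        F
T  F  T  T  |     F           T                F                T                    T                        F                F        T            F            F           F        F
T  T  F  F  |     F           T                F                T                    F                        T                F        T            T            F           F        T
T  T  F  T  |     T           T                F                T                    F                        T                F        T            T            F           F        T
T  T  T  F  |     F           T                F                T                    T                        F                T        F            F            F           F        F
T  T  T  T  |     T           T                F                T                    T                        F                T        F            F            F           F        F
8 of 16 rows are T, so the formula is contingent.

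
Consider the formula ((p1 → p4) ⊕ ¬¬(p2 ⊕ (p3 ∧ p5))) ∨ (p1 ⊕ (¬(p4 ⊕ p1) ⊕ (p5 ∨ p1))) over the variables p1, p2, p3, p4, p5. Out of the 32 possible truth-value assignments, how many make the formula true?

p1  p2  p3  p4  p5  |  φ
T   T   T   T   T   |  T
T   T   T   T   F   |  T
T   T   T   F   T   |  F
T   T   T   F   F   |  T
T   T   F   T   T   |  T
T   T   F   T   F   |  T
T   T   F   F   T   |  T
T   T   F   F   F   |  T
T   F   T   T   T   |  T
T   F   T   T   F   |  T
T   F   T   F   T   |  T
T   F   T   F   F   |  F
T   F   F   T   T   |  T
T   F   F   T   F   |  T
T   F   F   F   T   |  F
T   F   F   F   F   |  F
F   T   T   T   T   |  T
F   T   T   T   F   |  F
F   T   T   F   T   |  T
F   T   T   F   F   |  T
F   T   F   T   T   |  T
F   T   F   T   F   |  F
F   T   F   F   T   |  F
F   T   F   F   F   |  T
F   F   T   T   T   |  T
F   F   T   T   F   |  T
F   F   T   F   T   |  F
F   F   T   F   F   |  T
F   F   F   T   T   |  T
F   F   F   T   F   |  T
F   F   F   F   T   |  T
F   F   F   F   F   |  T
The formula is true on 24 of the 32 rows.

24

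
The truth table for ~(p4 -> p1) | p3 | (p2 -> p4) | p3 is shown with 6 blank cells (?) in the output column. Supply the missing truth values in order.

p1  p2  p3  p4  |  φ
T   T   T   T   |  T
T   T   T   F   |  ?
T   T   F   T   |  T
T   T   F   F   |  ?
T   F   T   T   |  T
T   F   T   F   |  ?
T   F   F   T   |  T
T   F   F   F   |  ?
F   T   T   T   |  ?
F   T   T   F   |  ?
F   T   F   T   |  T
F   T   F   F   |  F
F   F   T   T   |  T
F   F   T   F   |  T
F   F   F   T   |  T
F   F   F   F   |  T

Row p1=T, p2=T, p3=T, p4=F: ~(p4 -> p1) = F, (p2 -> p4) = F, so the formula = T.
Row p1=T, p2=T, p3=F, p4=F: ~(p4 -> p1) = F, (p2 -> p4) = F, so the formula = F.
Row p1=T, p2=F, p3=T, p4=F: ~(p4 -> p1) = F, (p2 -> p4) = T, so the formula = T.
Row p1=T, p2=F, p3=F, p4=F: ~(p4 -> p1) = F, (p2 -> p4) = T, so the formula = T.
Row p1=F, p2=T, p3=T, p4=T: ~(p4 -> p1) = T, (p2 -> p4) = T, so the formula = T.
Row p1=F, p2=T, p3=T, p4=F: ~(p4 -> p1) = F, (p2 -> p4) = F, so the formula = T.

T, F, T, T, T, T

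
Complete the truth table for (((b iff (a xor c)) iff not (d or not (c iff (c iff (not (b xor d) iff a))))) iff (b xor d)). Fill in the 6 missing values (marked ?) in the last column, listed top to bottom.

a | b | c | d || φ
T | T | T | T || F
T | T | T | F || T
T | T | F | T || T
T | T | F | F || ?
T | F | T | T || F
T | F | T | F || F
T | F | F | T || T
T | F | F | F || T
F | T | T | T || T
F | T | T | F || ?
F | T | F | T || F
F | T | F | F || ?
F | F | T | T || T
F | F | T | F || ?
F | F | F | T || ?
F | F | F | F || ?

F, T, F, F, F, T

Row a=T, b=T, c=F, d=F: ((b iff (a xor c)) iff not (d or not (c iff (c iff (not (b xor d) iff a))))) = F, (b xor d) = T, so the formula = F.
Row a=F, b=T, c=T, d=F: ((b iff (a xor c)) iff not (d or not (c iff (c iff (not (b xor d) iff a))))) = T, (b xor d) = T, so the formula = T.
Row a=F, b=T, c=F, d=F: ((b iff (a xor c)) iff not (d or not (c iff (c iff (not (b xor d) iff a))))) = F, (b xor d) = T, so the formula = F.
Row a=F, b=F, c=T, d=F: ((b iff (a xor c)) iff not (d or not (c iff (c iff (not (b xor d) iff a))))) = T, (b xor d) = F, so the formula = F.
Row a=F, b=F, c=F, d=T: ((b iff (a xor c)) iff not (d or not (c iff (c iff (not (b xor d) iff a))))) = F, (b xor d) = T, so the formula = F.
Row a=F, b=F, c=F, d=F: ((b iff (a xor c)) iff not (d or not (c iff (c iff (not (b xor d) iff a))))) = F, (b xor d) = F, so the formula = T.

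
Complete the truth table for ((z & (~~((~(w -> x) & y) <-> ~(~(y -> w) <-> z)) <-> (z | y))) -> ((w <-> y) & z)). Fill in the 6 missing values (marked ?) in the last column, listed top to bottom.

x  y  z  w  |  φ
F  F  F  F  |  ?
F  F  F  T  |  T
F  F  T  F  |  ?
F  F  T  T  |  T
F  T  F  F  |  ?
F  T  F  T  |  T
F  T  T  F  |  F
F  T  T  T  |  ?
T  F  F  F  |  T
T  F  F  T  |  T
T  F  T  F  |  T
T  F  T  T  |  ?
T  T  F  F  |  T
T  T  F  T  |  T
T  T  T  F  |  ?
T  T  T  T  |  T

Row x=F, y=F, z=F, w=F: (z & (~~((~(w -> x) & y) <-> ~(~(y -> w) <-> z)) <-> (z | y))) = F, ((w <-> y) & z) = F, so the formula = T.
Row x=F, y=F, z=T, w=F: (z & (~~((~(w -> x) & y) <-> ~(~(y -> w) <-> z)) <-> (z | y))) = F, ((w <-> y) & z) = T, so the formula = T.
Row x=F, y=T, z=F, w=F: (z & (~~((~(w -> x) & y) <-> ~(~(y -> w) <-> z)) <-> (z | y))) = F, ((w <-> y) & z) = F, so the formula = T.
Row x=F, y=T, z=T, w=T: (z & (~~((~(w -> x) & y) <-> ~(~(y -> w) <-> z)) <-> (z | y))) = T, ((w <-> y) & z) = T, so the formula = T.
Row x=T, y=F, z=T, w=T: (z & (~~((~(w -> x) & y) <-> ~(~(y -> w) <-> z)) <-> (z | y))) = F, ((w <-> y) & z) = F, so the formula = T.
Row x=T, y=T, z=T, w=F: (z & (~~((~(w -> x) & y) <-> ~(~(y -> w) <-> z)) <-> (z | y))) = T, ((w <-> y) & z) = F, so the formula = F.

T, T, T, T, T, F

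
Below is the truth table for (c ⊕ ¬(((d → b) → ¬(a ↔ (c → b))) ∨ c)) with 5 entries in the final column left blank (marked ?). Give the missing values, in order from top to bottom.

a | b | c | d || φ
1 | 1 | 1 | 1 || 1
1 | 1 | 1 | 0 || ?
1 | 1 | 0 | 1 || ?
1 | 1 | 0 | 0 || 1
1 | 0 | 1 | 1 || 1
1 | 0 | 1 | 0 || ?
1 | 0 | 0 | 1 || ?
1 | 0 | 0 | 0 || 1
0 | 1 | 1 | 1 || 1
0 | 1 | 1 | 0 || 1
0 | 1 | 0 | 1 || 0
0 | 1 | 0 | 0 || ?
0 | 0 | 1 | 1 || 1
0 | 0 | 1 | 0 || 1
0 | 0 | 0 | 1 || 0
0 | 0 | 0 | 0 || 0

Row a=1, b=1, c=1, d=0: ¬(((d → b) → ¬(a ↔ (c → b))) ∨ c) = 0, so the formula = 1.
Row a=1, b=1, c=0, d=1: ¬(((d → b) → ¬(a ↔ (c → b))) ∨ c) = 1, so the formula = 1.
Row a=1, b=0, c=1, d=0: ¬(((d → b) → ¬(a ↔ (c → b))) ∨ c) = 0, so the formula = 1.
Row a=1, b=0, c=0, d=1: ¬(((d → b) → ¬(a ↔ (c → b))) ∨ c) = 0, so the formula = 0.
Row a=0, b=1, c=0, d=0: ¬(((d → b) → ¬(a ↔ (c → b))) ∨ c) = 0, so the formula = 0.

1, 1, 1, 0, 0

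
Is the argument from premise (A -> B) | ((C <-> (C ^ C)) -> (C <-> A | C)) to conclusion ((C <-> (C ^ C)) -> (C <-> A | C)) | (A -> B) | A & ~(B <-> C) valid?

yes

A  B  C  |  φ  ψ
T  T  T  |  T  T
T  T  F  |  T  T
T  F  T  |  T  T
T  F  F  |  F  F
F  T  T  |  T  T
F  T  F  |  T  T
F  F  T  |  T  T
F  F  F  |  T  T
In every row where φ is true, ψ is also true, so φ ⊨ ψ.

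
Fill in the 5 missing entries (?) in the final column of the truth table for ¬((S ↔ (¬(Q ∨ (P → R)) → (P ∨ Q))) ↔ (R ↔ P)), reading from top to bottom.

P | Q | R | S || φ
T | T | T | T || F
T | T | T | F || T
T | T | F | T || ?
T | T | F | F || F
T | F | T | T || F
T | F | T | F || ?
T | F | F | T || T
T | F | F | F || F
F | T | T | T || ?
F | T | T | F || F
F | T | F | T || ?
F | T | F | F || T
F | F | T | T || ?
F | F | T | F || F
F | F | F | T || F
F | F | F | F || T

T, T, T, F, T

Row P=T, Q=T, R=F, S=T: (S ↔ (¬(Q ∨ (P → R)) → (P ∨ Q))) = T, (R ↔ P) = F, ((S ↔ (¬(Q ∨ (P → R)) → (P ∨ Q))) ↔ (R ↔ P)) = F, so the formula = T.
Row P=T, Q=F, R=T, S=F: (S ↔ (¬(Q ∨ (P → R)) → (P ∨ Q))) = F, (R ↔ P) = T, ((S ↔ (¬(Q ∨ (P → R)) → (P ∨ Q))) ↔ (R ↔ P)) = F, so the formula = T.
Row P=F, Q=T, R=T, S=T: (S ↔ (¬(Q ∨ (P → R)) → (P ∨ Q))) = T, (R ↔ P) = F, ((S ↔ (¬(Q ∨ (P → R)) → (P ∨ Q))) ↔ (R ↔ P)) = F, so the formula = T.
Row P=F, Q=T, R=F, S=T: (S ↔ (¬(Q ∨ (P → R)) → (P ∨ Q))) = T, (R ↔ P) = T, ((S ↔ (¬(Q ∨ (P → R)) → (P ∨ Q))) ↔ (R ↔ P)) = T, so the formula = F.
Row P=F, Q=F, R=T, S=T: (S ↔ (¬(Q ∨ (P → R)) → (P ∨ Q))) = T, (R ↔ P) = F, ((S ↔ (¬(Q ∨ (P → R)) → (P ∨ Q))) ↔ (R ↔ P)) = F, so the formula = T.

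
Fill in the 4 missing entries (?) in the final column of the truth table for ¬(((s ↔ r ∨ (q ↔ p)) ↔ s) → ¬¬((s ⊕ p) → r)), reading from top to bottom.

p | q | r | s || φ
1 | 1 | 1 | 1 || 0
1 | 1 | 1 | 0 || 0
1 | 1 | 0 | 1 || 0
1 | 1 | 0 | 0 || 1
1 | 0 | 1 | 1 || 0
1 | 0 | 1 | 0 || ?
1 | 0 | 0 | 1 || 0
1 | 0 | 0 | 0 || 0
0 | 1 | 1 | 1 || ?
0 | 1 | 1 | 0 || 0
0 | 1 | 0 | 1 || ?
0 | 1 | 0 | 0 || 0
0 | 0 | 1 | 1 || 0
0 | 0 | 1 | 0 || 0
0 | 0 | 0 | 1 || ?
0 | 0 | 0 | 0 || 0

Row p=1, q=0, r=1, s=0: ((s ↔ r ∨ (q ↔ p)) ↔ s) = 1, ¬¬((s ⊕ p) → r) = 1, (((s ↔ r ∨ (q ↔ p)) ↔ s) → ¬¬((s ⊕ p) → r)) = 1, so the formula = 0.
Row p=0, q=1, r=1, s=1: ((s ↔ r ∨ (q ↔ p)) ↔ s) = 1, ¬¬((s ⊕ p) → r) = 1, (((s ↔ r ∨ (q ↔ p)) ↔ s) → ¬¬((s ⊕ p) → r)) = 1, so the formula = 0.
Row p=0, q=1, r=0, s=1: ((s ↔ r ∨ (q ↔ p)) ↔ s) = 0, ¬¬((s ⊕ p) → r) = 0, (((s ↔ r ∨ (q ↔ p)) ↔ s) → ¬¬((s ⊕ p) → r)) = 1, so the formula = 0.
Row p=0, q=0, r=0, s=1: ((s ↔ r ∨ (q ↔ p)) ↔ s) = 1, ¬¬((s ⊕ p) → r) = 0, (((s ↔ r ∨ (q ↔ p)) ↔ s) → ¬¬((s ⊕ p) → r)) = 0, so the formula = 1.

0, 0, 0, 1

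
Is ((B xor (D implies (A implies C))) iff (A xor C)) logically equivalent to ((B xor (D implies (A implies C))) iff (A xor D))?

not equivalent

A | B | C | D | φ | ψ
- | - | - | - | - | -
1 | 1 | 1 | 1 | 1 | 1
1 | 1 | 1 | 0 | 1 | 0
1 | 1 | 0 | 1 | 1 | 0
1 | 1 | 0 | 0 | 0 | 0
1 | 0 | 1 | 1 | 0 | 0
1 | 0 | 1 | 0 | 0 | 1
1 | 0 | 0 | 1 | 0 | 1
1 | 0 | 0 | 0 | 1 | 1
0 | 1 | 1 | 1 | 0 | 0
0 | 1 | 1 | 0 | 0 | 1
0 | 1 | 0 | 1 | 1 | 0
0 | 1 | 0 | 0 | 1 | 1
0 | 0 | 1 | 1 | 1 | 1
0 | 0 | 1 | 0 | 1 | 0
0 | 0 | 0 | 1 | 0 | 1
0 | 0 | 0 | 0 | 0 | 0
The columns differ at A=1, B=1, C=1, D=0 (φ=1, ψ=0), so they are not equivalent.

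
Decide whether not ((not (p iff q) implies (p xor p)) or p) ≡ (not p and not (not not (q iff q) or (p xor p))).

not equivalent

p | q | φ | ψ
- | - | - | -
T | T | F | F
T | F | F | F
F | T | T | F
F | F | F | F
The columns differ at p=F, q=T (φ=T, ψ=F), so they are not equivalent.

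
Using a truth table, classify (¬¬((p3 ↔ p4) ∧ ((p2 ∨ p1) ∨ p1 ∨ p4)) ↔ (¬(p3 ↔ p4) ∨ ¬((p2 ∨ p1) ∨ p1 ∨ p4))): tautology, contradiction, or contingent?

p1 | p2 | p3 | p4 || (p3 ↔ p4) | (p2 ∨ p1) | ((p2 ∨ p1) ∨ p1 ∨ p4) | ¬(p3 ↔ p4) | ¬((p2 ∨ p1) ∨ p1 ∨ p4) | φ
0  | 0  | 0  | 0  ||     1     |     0     |           0           |     0      |           1            | 0
0  | 0  | 0  | 1  ||     0     |     0     |           1           |     1      |           0            | 0
0  | 0  | 1  | 0  ||     0     |     0     |           0           |     1      |           1            | 0
0  | 0  | 1  | 1  ||     1     |     0     |           1           |     0      |           0            | 0
0  | 1  | 0  | 0  ||     1     |     1     |           1           |     0      |           0            | 0
0  | 1  | 0  | 1  ||     0     |     1     |           1           |     1      |           0            | 0
0  | 1  | 1  | 0  ||     0     |     1     |           1           |     1      |           0            | 0
0  | 1  | 1  | 1  ||     1     |     1     |           1           |     0      |           0            | 0
1  | 0  | 0  | 0  ||     1     |     1     |           1           |     0      |           0            | 0
1  | 0  | 0  | 1  ||     0     |     1     |           1           |     1      |           0            | 0
1  | 0  | 1  | 0  ||     0     |     1     |           1           |     1      |           0            | 0
1  | 0  | 1  | 1  ||     1     |     1     |           1           |     0      |           0            | 0
1  | 1  | 0  | 0  ||     1     |     1     |           1           |     0      |           0            | 0
1  | 1  | 0  | 1  ||     0     |     1     |           1           |     1      |           0            | 0
1  | 1  | 1  | 0  ||     0     |     1     |           1           |     1      |           0            | 0
1  | 1  | 1  | 1  ||     1     |     1     |           1           |     0      |           0            | 0
Every row is 0, so the formula is a contradiction.

contradiction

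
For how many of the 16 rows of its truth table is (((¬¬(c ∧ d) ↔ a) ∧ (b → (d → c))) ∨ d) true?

a  b  c  d  |  (c ∧ d)  ¬(c ∧ d)  ¬¬(c ∧ d)  (¬¬(c ∧ d) ↔ a)  (d → c)  (b → (d → c))  φ
T  T  T  T  |     T        F          T             T            T           T        T
T  T  T  F  |     F        T          F             F            T           T        F
T  T  F  T  |     F        T          F             F            F           F        T
T  T  F  F  |     F        T          F             F            T           T        F
T  F  T  T  |     T        F          T             T            T           T        T
T  F  T  F  |     F        T          F             F            T           T        F
T  F  F  T  |     F        T          F             F            F           T        T
T  F  F  F  |     F        T          F             F            T           T        F
F  T  T  T  |     T        F          T             F            T           T        T
F  T  T  F  |     F        T          F             T            T           T        T
F  T  F  T  |     F        T          F             T            F           F        T
F  T  F  F  |     F        T          F             T            T           T        T
F  F  T  T  |     T        F          T             F            T           T        T
F  F  T  F  |     F        T          F             T            T           T        T
F  F  F  T  |     F        T          F             T            F           T        T
F  F  F  F  |     F        T          F             T            T           T        T
The formula is true on 12 of the 16 rows.

12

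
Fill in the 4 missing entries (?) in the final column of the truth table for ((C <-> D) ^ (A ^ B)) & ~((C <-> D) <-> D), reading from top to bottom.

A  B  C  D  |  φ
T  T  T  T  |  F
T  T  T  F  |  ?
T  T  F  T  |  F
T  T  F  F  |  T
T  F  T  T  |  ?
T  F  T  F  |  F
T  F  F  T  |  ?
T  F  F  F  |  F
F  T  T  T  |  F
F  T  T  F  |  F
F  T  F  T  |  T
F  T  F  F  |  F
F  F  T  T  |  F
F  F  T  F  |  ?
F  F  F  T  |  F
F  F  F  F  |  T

Row A=T, B=T, C=T, D=F: ((C <-> D) ^ (A ^ B)) = F, ~((C <-> D) <-> D) = F, so the formula = F.
Row A=T, B=F, C=T, D=T: ((C <-> D) ^ (A ^ B)) = F, ~((C <-> D) <-> D) = F, so the formula = F.
Row A=T, B=F, C=F, D=T: ((C <-> D) ^ (A ^ B)) = T, ~((C <-> D) <-> D) = T, so the formula = T.
Row A=F, B=F, C=T, D=F: ((C <-> D) ^ (A ^ B)) = F, ~((C <-> D) <-> D) = F, so the formula = F.

F, F, T, F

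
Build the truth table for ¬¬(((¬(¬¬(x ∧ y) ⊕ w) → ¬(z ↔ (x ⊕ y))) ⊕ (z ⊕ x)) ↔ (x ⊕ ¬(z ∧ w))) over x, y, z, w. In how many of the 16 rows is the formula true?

12

x | y | z | w | φ
- | - | - | - | -
T | T | T | T | T
T | T | T | F | F
T | T | F | T | F
T | T | F | F | T
T | F | T | T | T
T | F | T | F | T
T | F | F | T | T
T | F | F | F | T
F | T | T | T | T
F | T | T | F | T
F | T | F | T | T
F | T | F | F | T
F | F | T | T | T
F | F | T | F | F
F | F | F | T | T
F | F | F | F | F
The formula is true on 12 of the 16 rows.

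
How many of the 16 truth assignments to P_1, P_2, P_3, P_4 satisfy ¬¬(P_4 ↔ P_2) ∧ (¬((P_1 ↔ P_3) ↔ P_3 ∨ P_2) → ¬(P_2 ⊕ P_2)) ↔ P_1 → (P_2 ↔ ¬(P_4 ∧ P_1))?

4

 P_1  |  P_2  |  P_3  |  P_4  ||   φ  
 True |  True |  True |  True || False
 True |  True |  True | False || False
 True |  True | False |  True || False
 True |  True | False | False || False
 True | False |  True |  True || False
 True | False |  True | False || False
 True | False | False |  True || False
 True | False | False | False || False
False |  True |  True |  True ||  True
False |  True |  True | False || False
False |  True | False |  True ||  True
False |  True | False | False || False
False | False |  True |  True || False
False | False |  True | False ||  True
False | False | False |  True || False
False | False | False | False ||  True
The formula is true on 4 of the 16 rows.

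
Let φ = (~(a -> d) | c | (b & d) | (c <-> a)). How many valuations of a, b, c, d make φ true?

15

  a      b      c      d    |    φ  
False  False  False  False  |   True
False  False  False   True  |   True
False  False   True  False  |   True
False  False   True   True  |   True
False   True  False  False  |   True
False   True  False   True  |   True
False   True   True  False  |   True
False   True   True   True  |   True
 True  False  False  False  |   True
 True  False  False   True  |  False
 True  False   True  False  |   True
 True  False   True   True  |   True
 True   True  False  False  |   True
 True   True  False   True  |   True
 True   True   True  False  |   True
 True   True   True   True  |   True
The formula is true on 15 of the 16 rows.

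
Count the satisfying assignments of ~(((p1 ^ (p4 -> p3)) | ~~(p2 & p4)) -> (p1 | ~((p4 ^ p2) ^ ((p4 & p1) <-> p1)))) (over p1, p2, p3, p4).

4

  p1  |   p2  |   p3  |   p4  || (p4 -> p3) | (p1 ^ (p4 -> p3)) | (p2 & p4) | ~(p2 & p4) | ~~(p2 & p4) | (p4 ^ p2) | (p4 & p1) | ((p4 & p1) <-> p1) |   φ  
 True |  True |  True |  True ||    True    |       False       |    True   |   False    |     True    |   False   |    True   |        True        | False
 True |  True |  True | False ||    True    |       False       |   False   |    True    |    False    |    True   |   False   |       False        | False
 True |  True | False |  True ||   False    |        True       |    True   |   False    |     True    |   False   |    True   |        True        | False
 True |  True | False | False ||    True    |       False       |   False   |    True    |    False    |    True   |   False   |       False        | False
 True | False |  True |  True ||    True    |       False       |   False   |    True    |    False    |    True   |    True   |        True        | False
 True | False |  True | False ||    True    |       False       |   False   |    True    |    False    |   False   |   False   |       False        | False
 True | False | False |  True ||   False    |        True       |   False   |    True    |    False    |    True   |    True   |        True        | False
 True | False | False | False ||    True    |       False       |   False   |    True    |    False    |   False   |   False   |       False        | False
False |  True |  True |  True ||    True    |        True       |    True   |   False    |     True    |   False   |   False   |        True        |  True
False |  True |  True | False ||    True    |        True       |   False   |    True    |    False    |    True   |   False   |        True        | False
False |  True | False |  True ||   False    |       False       |    True   |   False    |     True    |   False   |   False   |        True        |  True
False |  True | False | False ||    True    |        True       |   False   |    True    |    False    |    True   |   False   |        True        | False
False | False |  True |  True ||    True    |        True       |   False   |    True    |    False    |    True   |   False   |        True        | False
False | False |  True | False ||    True    |        True       |   False   |    True    |    False    |   False   |   False   |        True        |  True
False | False | False |  True ||   False    |       False       |   False   |    True    |    False    |    True   |   False   |        True        | False
False | False | False | False ||    True    |        True       |   False   |    True    |    False    |   False   |   False   |        True        |  True
The formula is true on 4 of the 16 rows.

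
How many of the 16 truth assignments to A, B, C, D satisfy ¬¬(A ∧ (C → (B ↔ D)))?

A | B | C | D | ¬¬(A ∧ (C → (B ↔ D)))
- | - | - | - | ---------------------
0 | 0 | 0 | 0 |           0          
0 | 0 | 0 | 1 |           0          
0 | 0 | 1 | 0 |           0          
0 | 0 | 1 | 1 |           0          
0 | 1 | 0 | 0 |           0          
0 | 1 | 0 | 1 |           0          
0 | 1 | 1 | 0 |           0          
0 | 1 | 1 | 1 |           0          
1 | 0 | 0 | 0 |           1          
1 | 0 | 0 | 1 |           1          
1 | 0 | 1 | 0 |           1          
1 | 0 | 1 | 1 |           0          
1 | 1 | 0 | 0 |           1          
1 | 1 | 0 | 1 |           1          
1 | 1 | 1 | 0 |           0          
1 | 1 | 1 | 1 |           1          
The formula is true on 6 of the 16 rows.

6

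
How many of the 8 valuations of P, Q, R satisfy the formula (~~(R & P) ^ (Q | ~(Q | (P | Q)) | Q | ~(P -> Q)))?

6

  P      Q      R    |    φ  
False  False  False  |   True
False  False   True  |   True
False   True  False  |   True
False   True   True  |   True
 True  False  False  |   True
 True  False   True  |  False
 True   True  False  |   True
 True   True   True  |  False
The formula is true on 6 of the 8 rows.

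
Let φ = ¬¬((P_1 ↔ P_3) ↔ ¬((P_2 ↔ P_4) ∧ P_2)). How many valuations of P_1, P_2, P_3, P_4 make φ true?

8

P_1 | P_2 | P_3 | P_4 | φ
--- | --- | --- | --- | -
 1  |  1  |  1  |  1  | 0
 1  |  1  |  1  |  0  | 1
 1  |  1  |  0  |  1  | 1
 1  |  1  |  0  |  0  | 0
 1  |  0  |  1  |  1  | 1
 1  |  0  |  1  |  0  | 1
 1  |  0  |  0  |  1  | 0
 1  |  0  |  0  |  0  | 0
 0  |  1  |  1  |  1  | 1
 0  |  1  |  1  |  0  | 0
 0  |  1  |  0  |  1  | 0
 0  |  1  |  0  |  0  | 1
 0  |  0  |  1  |  1  | 0
 0  |  0  |  1  |  0  | 0
 0  |  0  |  0  |  1  | 1
 0  |  0  |  0  |  0  | 1
The formula is true on 8 of the 16 rows.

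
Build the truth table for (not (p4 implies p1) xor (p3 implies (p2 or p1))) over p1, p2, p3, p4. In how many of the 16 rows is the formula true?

12

p1 | p2 | p3 | p4 || (p4 implies p1) | not (p4 implies p1) | (p2 or p1) | (p3 implies (p2 or p1)) | φ
1  | 1  | 1  | 1  ||        1        |          0          |     1      |            1            | 1
1  | 1  | 1  | 0  ||        1        |          0          |     1      |            1            | 1
1  | 1  | 0  | 1  ||        1        |          0          |     1      |            1            | 1
1  | 1  | 0  | 0  ||        1        |          0          |     1      |            1            | 1
1  | 0  | 1  | 1  ||        1        |          0          |     1      |            1            | 1
1  | 0  | 1  | 0  ||        1        |          0          |     1      |            1            | 1
1  | 0  | 0  | 1  ||        1        |          0          |     1      |            1            | 1
1  | 0  | 0  | 0  ||        1        |          0          |     1      |            1            | 1
0  | 1  | 1  | 1  ||        0        |          1          |     1      |            1            | 0
0  | 1  | 1  | 0  ||        1        |          0          |     1      |            1            | 1
0  | 1  | 0  | 1  ||        0        |          1          |     1      |            1            | 0
0  | 1  | 0  | 0  ||        1        |          0          |     1      |            1            | 1
0  | 0  | 1  | 1  ||        0        |          1          |     0      |            0            | 1
0  | 0  | 1  | 0  ||        1        |          0          |     0      |            0            | 0
0  | 0  | 0  | 1  ||        0        |          1          |     0      |            1            | 0
0  | 0  | 0  | 0  ||        1        |          0          |     0      |            1            | 1
The formula is true on 12 of the 16 rows.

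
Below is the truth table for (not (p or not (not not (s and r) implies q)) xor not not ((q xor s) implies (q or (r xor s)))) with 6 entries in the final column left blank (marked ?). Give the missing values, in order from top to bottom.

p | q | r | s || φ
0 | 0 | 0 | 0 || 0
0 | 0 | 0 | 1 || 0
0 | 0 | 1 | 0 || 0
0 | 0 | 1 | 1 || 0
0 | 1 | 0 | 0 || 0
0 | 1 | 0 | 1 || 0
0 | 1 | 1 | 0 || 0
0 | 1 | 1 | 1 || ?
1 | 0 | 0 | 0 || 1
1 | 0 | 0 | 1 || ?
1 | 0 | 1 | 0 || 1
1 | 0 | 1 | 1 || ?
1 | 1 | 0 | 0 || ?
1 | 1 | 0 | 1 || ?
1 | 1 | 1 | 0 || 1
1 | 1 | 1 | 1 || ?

Row p=0, q=1, r=1, s=1: not (p or not (not not (s and r) implies q)) = 1, not not ((q xor s) implies (q or (r xor s))) = 1, so the formula = 0.
Row p=1, q=0, r=0, s=1: not (p or not (not not (s and r) implies q)) = 0, not not ((q xor s) implies (q or (r xor s))) = 1, so the formula = 1.
Row p=1, q=0, r=1, s=1: not (p or not (not not (s and r) implies q)) = 0, not not ((q xor s) implies (q or (r xor s))) = 0, so the formula = 0.
Row p=1, q=1, r=0, s=0: not (p or not (not not (s and r) implies q)) = 0, not not ((q xor s) implies (q or (r xor s))) = 1, so the formula = 1.
Row p=1, q=1, r=0, s=1: not (p or not (not not (s and r) implies q)) = 0, not not ((q xor s) implies (q or (r xor s))) = 1, so the formula = 1.
Row p=1, q=1, r=1, s=1: not (p or not (not not (s and r) implies q)) = 0, not not ((q xor s) implies (q or (r xor s))) = 1, so the formula = 1.

0, 1, 0, 1, 1, 1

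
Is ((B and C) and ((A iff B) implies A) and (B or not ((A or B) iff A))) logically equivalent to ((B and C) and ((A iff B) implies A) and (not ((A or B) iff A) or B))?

equivalent

A  B  C  |  φ  ψ
F  F  F  |  F  F
F  F  T  |  F  F
F  T  F  |  F  F
F  T  T  |  T  T
T  F  F  |  F  F
T  F  T  |  F  F
T  T  F  |  F  F
T  T  T  |  T  T
The columns for φ and ψ agree on every row, so they are logically equivalent.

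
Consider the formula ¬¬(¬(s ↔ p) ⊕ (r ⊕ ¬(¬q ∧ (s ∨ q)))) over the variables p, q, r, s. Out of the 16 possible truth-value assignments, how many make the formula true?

  p   |   q   |   r   |   s   ||   φ  
False | False | False | False ||  True
False | False | False |  True ||  True
False | False |  True | False || False
False | False |  True |  True || False
False |  True | False | False ||  True
False |  True | False |  True || False
False |  True |  True | False || False
False |  True |  True |  True ||  True
 True | False | False | False || False
 True | False | False |  True || False
 True | False |  True | False ||  True
 True | False |  True |  True ||  True
 True |  True | False | False || False
 True |  True | False |  True ||  True
 True |  True |  True | False ||  True
 True |  True |  True |  True || False
The formula is true on 8 of the 16 rows.

8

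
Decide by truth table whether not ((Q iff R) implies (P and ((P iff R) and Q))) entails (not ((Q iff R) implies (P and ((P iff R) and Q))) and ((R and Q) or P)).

no

P | Q | R | φ | ψ
- | - | - | - | -
F | F | F | T | F
F | F | T | F | F
F | T | F | F | F
F | T | T | T | T
T | F | F | T | T
T | F | T | F | F
T | T | F | F | F
T | T | T | F | F
At P=F, Q=F, R=F we have φ true but ψ false, so φ does not entail ψ.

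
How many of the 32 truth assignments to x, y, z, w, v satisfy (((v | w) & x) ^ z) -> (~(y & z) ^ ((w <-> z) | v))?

23

  x      y      z      w      v    |    φ  
 True   True   True   True   True  |   True
 True   True   True   True  False  |   True
 True   True   True  False   True  |   True
 True   True   True  False  False  |  False
 True   True  False   True   True  |  False
 True   True  False   True  False  |   True
 True   True  False  False   True  |  False
 True   True  False  False  False  |   True
 True  False   True   True   True  |   True
 True  False   True   True  False  |   True
 True  False   True  False   True  |   True
 True  False   True  False  False  |   True
 True  False  False   True   True  |  False
 True  False  False   True  False  |   True
 True  False  False  False   True  |  False
 True  False  False  False  False  |   True
False   True   True   True   True  |   True
False   True   True   True  False  |   True
False   True   True  False   True  |   True
False   True   True  False  False  |  False
False   True  False   True   True  |   True
False   True  False   True  False  |   True
False   True  False  False   True  |   True
False   True  False  False  False  |   True
False  False   True   True   True  |  False
False  False   True   True  False  |  False
False  False   True  False   True  |  False
False  False   True  False  False  |   True
False  False  False   True   True  |   True
False  False  False   True  False  |   True
False  False  False  False   True  |   True
False  False  False  False  False  |   True
The formula is true on 23 of the 32 rows.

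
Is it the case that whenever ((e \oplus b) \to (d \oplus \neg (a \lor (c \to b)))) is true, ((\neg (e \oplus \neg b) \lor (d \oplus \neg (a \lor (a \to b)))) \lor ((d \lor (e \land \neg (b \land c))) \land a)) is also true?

no

a  b  c  d  e  |  φ  ψ
1  1  1  1  1  |  1  1
1  1  1  1  0  |  1  1
1  1  1  0  1  |  1  0
1  1  1  0  0  |  0  1
1  1  0  1  1  |  1  1
1  1  0  1  0  |  1  1
1  1  0  0  1  |  1  1
1  1  0  0  0  |  0  1
1  0  1  1  1  |  1  1
1  0  1  1  0  |  1  1
1  0  1  0  1  |  0  1
1  0  1  0  0  |  1  0
1  0  0  1  1  |  1  1
1  0  0  1  0  |  1  1
1  0  0  0  1  |  0  1
1  0  0  0  0  |  1  0
0  1  1  1  1  |  1  1
0  1  1  1  0  |  1  1
0  1  1  0  1  |  1  0
0  1  1  0  0  |  0  1
0  1  0  1  1  |  1  1
0  1  0  1  0  |  1  1
0  1  0  0  1  |  1  0
0  1  0  0  0  |  0  1
0  0  1  1  1  |  0  1
0  0  1  1  0  |  1  1
0  0  1  0  1  |  1  1
0  0  1  0  0  |  1  0
0  0  0  1  1  |  1  1
0  0  0  1  0  |  1  1
0  0  0  0  1  |  0  1
0  0  0  0  0  |  1  0
At a=1, b=1, c=1, d=0, e=1 we have φ true but ψ false, so φ does not entail ψ.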